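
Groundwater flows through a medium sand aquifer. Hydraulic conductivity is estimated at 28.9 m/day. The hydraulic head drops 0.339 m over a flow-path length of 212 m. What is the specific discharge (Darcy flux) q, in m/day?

Hydraulic gradient i = Δh / L = 0.339 / 212 = 0.001599.
Specific discharge q = K · i = 28.90 × 0.001599 = 0.04621 m/day.

0.0462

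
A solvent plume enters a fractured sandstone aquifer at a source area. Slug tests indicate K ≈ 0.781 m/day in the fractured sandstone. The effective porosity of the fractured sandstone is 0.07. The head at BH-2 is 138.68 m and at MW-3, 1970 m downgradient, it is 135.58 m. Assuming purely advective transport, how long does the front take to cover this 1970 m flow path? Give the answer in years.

Hydraulic gradient i = (138.68 − 135.58) / 1970 = 3.1 / 1970 = 0.001574.
Darcy flux q = K · i = 0.7810 × 0.001574 = 0.001229 m/day.
Seepage velocity v = q / n_e = 0.001229 / 0.07 = 0.01756 m/day.
Travel time t = L / v = 1970 / 0.01756 = 1.122e+05 days = 307.2 years.

307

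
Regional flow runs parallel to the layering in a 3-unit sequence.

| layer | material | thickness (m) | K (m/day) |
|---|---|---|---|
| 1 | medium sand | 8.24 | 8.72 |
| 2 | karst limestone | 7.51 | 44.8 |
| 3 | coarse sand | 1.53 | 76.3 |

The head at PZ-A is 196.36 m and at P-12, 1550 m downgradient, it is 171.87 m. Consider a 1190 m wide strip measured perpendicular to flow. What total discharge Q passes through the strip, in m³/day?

9870

Flow is parallel to layering, so each bed carries its own Darcy discharge and the transmissivities add.
Σ(K_i·b_i) = 8.72×8.24 + 44.8×7.51 + 76.3×1.53 = 525.0 m²/day.
Hydraulic gradient i = (196.36 − 171.87) / 1550 = 24.49 / 1550 = 0.01580.
Q = Σ(K_i·b_i) · W · i = 525.0 × 1190 × 0.01580 = 9872 m³/day.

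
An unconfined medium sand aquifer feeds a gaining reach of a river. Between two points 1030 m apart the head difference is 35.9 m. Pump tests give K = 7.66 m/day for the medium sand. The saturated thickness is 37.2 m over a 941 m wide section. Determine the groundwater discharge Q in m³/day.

9350

Cross-sectional area A = 941 × 37.2 = 35005 m².
Hydraulic gradient i = Δh / L = 35.9 / 1030 = 0.03485.
Darcy's law: Q = K · A · i = 7.660 × 35005 × 0.03485 = 9346 m³/day.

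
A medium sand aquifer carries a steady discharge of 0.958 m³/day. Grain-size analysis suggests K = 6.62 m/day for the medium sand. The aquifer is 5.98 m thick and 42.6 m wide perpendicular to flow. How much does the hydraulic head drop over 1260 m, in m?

0.716

Cross-sectional area A = 42.6 × 5.98 = 254.7 m².
From Q = K·A·i, i = Q / (K·A) = 0.958 / (6.620 × 254.7) = 0.0005681.
Head loss Δh = i · L = 0.0005681 × 1260 = 0.7158 m.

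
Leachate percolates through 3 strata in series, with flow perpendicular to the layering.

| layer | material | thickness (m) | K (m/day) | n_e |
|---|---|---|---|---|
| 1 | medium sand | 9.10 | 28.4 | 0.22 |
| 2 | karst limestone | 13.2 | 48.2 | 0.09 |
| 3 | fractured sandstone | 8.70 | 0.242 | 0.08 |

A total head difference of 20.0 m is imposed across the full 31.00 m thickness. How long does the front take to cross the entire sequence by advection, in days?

With flow normal to the layers, continuity requires the same specific discharge q through every layer.
Σ(b_i/K_i) = 9.10/28.4 + 13.2/48.2 + 8.70/0.242 = 36.54 d.
q = Δh / Σ(b_i/K_i) = 20.0 / 36.54 = 0.5473 m/day.
In each layer the seepage velocity is v_i = q/n_i, so the layer transit time is t_i = b_i·n_i / q:
  layer 1 (medium sand): t_1 = 9.10 × 0.22 / 0.5473 = 3.658 d
  layer 2 (karst limestone): t_2 = 13.2 × 0.09 / 0.5473 = 2.171 d
  layer 3 (fractured sandstone): t_3 = 8.70 × 0.08 / 0.5473 = 1.272 d
Total t = Σ t_i = 7.101 days.

7.10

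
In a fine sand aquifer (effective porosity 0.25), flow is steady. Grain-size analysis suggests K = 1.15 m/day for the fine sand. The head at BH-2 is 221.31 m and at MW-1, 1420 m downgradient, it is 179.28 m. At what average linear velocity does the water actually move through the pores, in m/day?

0.136

Hydraulic gradient i = (221.31 − 179.28) / 1420 = 42.03 / 1420 = 0.02960.
Darcy flux q = K · i = 1.150 × 0.02960 = 0.03404 m/day.
Seepage velocity v = q / n_e = 0.03404 / 0.25 = 0.1362 m/day.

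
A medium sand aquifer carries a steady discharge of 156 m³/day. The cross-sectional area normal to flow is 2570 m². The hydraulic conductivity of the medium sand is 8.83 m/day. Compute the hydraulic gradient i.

0.00687

From Q = K·A·i, i = Q / (K·A) = 156 / (8.830 × 2570) = 0.006874.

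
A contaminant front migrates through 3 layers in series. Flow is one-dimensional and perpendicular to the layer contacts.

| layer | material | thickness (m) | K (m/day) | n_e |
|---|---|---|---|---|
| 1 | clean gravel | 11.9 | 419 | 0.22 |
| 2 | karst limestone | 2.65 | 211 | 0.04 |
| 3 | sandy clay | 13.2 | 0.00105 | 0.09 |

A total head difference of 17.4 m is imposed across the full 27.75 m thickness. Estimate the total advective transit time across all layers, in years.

With flow normal to the layers, continuity requires the same specific discharge q through every layer.
Σ(b_i/K_i) = 11.9/419 + 2.65/211 + 13.2/0.00105 = 12571 d.
q = Δh / Σ(b_i/K_i) = 17.4 / 12571 = 0.001384 m/day.
In each layer the seepage velocity is v_i = q/n_i, so the layer transit time is t_i = b_i·n_i / q:
  layer 1 (clean gravel): t_1 = 11.9 × 0.22 / 0.001384 = 1892 d
  layer 2 (karst limestone): t_2 = 2.65 × 0.04 / 0.001384 = 76.58 d
  layer 3 (sandy clay): t_3 = 13.2 × 0.09 / 0.001384 = 858.3 d
Total t = Σ t_i = 2826 days = 7.738 years.

7.74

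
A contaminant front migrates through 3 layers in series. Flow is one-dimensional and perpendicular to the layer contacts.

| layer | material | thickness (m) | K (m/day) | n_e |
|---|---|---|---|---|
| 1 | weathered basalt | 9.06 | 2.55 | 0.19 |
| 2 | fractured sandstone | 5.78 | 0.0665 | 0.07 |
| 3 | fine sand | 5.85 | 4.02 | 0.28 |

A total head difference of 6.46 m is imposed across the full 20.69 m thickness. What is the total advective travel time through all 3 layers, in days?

53.6

With flow normal to the layers, continuity requires the same specific discharge q through every layer.
Σ(b_i/K_i) = 9.06/2.55 + 5.78/0.0665 + 5.85/4.02 = 91.93 d.
q = Δh / Σ(b_i/K_i) = 6.46 / 91.93 = 0.07027 m/day.
In each layer the seepage velocity is v_i = q/n_i, so the layer transit time is t_i = b_i·n_i / q:
  layer 1 (weathered basalt): t_1 = 9.06 × 0.19 / 0.07027 = 24.50 d
  layer 2 (fractured sandstone): t_2 = 5.78 × 0.07 / 0.07027 = 5.757 d
  layer 3 (fine sand): t_3 = 5.85 × 0.28 / 0.07027 = 23.31 d
Total t = Σ t_i = 53.56 days.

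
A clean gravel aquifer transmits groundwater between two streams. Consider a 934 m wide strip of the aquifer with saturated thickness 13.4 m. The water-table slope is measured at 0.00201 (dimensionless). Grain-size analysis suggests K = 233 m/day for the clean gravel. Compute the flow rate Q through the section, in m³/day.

Cross-sectional area A = 934 × 13.4 = 12516 m².
Hydraulic gradient i = 0.00201.
Darcy's law: Q = K · A · i = 233.0 × 12516 × 0.002010 = 5861 m³/day.

5860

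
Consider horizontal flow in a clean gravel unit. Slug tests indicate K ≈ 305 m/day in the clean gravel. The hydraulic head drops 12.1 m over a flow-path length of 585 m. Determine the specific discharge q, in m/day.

Hydraulic gradient i = Δh / L = 12.1 / 585 = 0.02068.
Specific discharge q = K · i = 305.0 × 0.02068 = 6.309 m/day.

6.31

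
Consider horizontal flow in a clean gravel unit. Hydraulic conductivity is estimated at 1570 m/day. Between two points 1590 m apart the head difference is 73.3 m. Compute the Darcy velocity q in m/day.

72.4

Hydraulic gradient i = Δh / L = 73.3 / 1590 = 0.04610.
Specific discharge q = K · i = 1570 × 0.04610 = 72.38 m/day.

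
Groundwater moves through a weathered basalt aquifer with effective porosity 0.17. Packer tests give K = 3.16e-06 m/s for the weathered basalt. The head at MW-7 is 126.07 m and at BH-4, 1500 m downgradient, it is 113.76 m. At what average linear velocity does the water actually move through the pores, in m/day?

Convert K: 3.16e-06 m/s × 86400 = 0.2730 m/day.
Hydraulic gradient i = (126.07 − 113.76) / 1500 = 12.31 / 1500 = 0.008207.
Darcy flux q = K · i = 0.2730 × 0.008207 = 0.002241 m/day.
Seepage velocity v = q / n_e = 0.002241 / 0.17 = 0.01318 m/day.

0.0132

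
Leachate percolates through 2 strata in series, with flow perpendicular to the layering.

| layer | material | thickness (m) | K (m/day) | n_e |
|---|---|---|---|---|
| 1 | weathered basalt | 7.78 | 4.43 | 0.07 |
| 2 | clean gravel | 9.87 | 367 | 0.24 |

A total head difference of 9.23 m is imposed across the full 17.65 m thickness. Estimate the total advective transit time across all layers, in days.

0.563

With flow normal to the layers, continuity requires the same specific discharge q through every layer.
Σ(b_i/K_i) = 7.78/4.43 + 9.87/367 = 1.783 d.
q = Δh / Σ(b_i/K_i) = 9.23 / 1.783 = 5.176 m/day.
In each layer the seepage velocity is v_i = q/n_i, so the layer transit time is t_i = b_i·n_i / q:
  layer 1 (weathered basalt): t_1 = 7.78 × 0.07 / 5.176 = 0.1052 d
  layer 2 (clean gravel): t_2 = 9.87 × 0.24 / 5.176 = 0.4576 d
Total t = Σ t_i = 0.5628 days.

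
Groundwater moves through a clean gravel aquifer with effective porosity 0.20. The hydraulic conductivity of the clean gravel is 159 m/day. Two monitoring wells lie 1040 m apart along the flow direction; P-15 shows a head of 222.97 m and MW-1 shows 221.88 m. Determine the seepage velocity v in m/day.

Hydraulic gradient i = (222.97 − 221.88) / 1040 = 1.09 / 1040 = 0.001048.
Darcy flux q = K · i = 159.0 × 0.001048 = 0.1666 m/day.
Seepage velocity v = q / n_e = 0.1666 / 0.20 = 0.8332 m/day.

0.833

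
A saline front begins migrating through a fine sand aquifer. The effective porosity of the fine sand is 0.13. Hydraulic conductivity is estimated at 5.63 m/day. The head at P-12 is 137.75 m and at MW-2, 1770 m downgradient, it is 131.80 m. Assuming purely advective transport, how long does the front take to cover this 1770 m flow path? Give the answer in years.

Hydraulic gradient i = (137.75 − 131.80) / 1770 = 5.95 / 1770 = 0.003362.
Darcy flux q = K · i = 5.630 × 0.003362 = 0.01893 m/day.
Seepage velocity v = q / n_e = 0.01893 / 0.13 = 0.1456 m/day.
Travel time t = L / v = 1770 / 0.1456 = 12158 days = 33.29 years.

33.3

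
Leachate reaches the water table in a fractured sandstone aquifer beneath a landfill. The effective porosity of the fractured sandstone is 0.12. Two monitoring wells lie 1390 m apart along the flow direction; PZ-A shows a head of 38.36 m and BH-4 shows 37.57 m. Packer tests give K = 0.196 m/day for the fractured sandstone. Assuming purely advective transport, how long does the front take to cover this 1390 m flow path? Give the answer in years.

4100

Hydraulic gradient i = (38.36 − 37.57) / 1390 = 0.79 / 1390 = 0.0005683.
Darcy flux q = K · i = 0.1960 × 0.0005683 = 0.0001114 m/day.
Seepage velocity v = q / n_e = 0.0001114 / 0.12 = 0.0009283 m/day.
Travel time t = L / v = 1390 / 0.0009283 = 1.497e+06 days = 4100 years.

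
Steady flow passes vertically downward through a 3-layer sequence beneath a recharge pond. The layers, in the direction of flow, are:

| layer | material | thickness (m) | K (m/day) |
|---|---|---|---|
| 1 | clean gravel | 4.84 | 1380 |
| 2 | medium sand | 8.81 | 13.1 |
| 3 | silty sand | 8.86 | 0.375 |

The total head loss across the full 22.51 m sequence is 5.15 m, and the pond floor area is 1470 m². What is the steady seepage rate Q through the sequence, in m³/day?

312

Flow is perpendicular to layering, so the layers act in series and the equivalent K is the thickness-weighted harmonic mean.
Total thickness L = 4.84 + 8.81 + 8.86 = 22.51 m.
Σ(b_i/K_i) = 4.84/1380 + 8.81/13.1 + 8.86/0.375 = 24.30 d.
K_eq = L / Σ(b_i/K_i) = 22.51 / 24.30 = 0.9262 m/day.
Q = K_eq · A · (Δh/L) = 0.9262 × 1470 × (5.15/22.51) = 311.5 m³/day.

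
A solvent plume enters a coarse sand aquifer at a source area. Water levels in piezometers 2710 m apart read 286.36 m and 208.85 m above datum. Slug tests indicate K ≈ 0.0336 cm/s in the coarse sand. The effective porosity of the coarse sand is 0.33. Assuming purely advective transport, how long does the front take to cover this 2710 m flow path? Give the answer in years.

2.95

Convert K: 0.0336 cm/s × 864 = 29.03 m/day.
Hydraulic gradient i = (286.36 − 208.85) / 2710 = 77.51 / 2710 = 0.02860.
Darcy flux q = K · i = 29.03 × 0.02860 = 0.8303 m/day.
Seepage velocity v = q / n_e = 0.8303 / 0.33 = 2.516 m/day.
Travel time t = L / v = 2710 / 2.516 = 1077 days = 2.949 years.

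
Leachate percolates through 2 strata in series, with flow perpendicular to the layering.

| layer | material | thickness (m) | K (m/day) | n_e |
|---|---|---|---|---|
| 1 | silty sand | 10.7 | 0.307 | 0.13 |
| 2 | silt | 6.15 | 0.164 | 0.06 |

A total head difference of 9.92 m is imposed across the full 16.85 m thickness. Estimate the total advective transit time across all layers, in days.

With flow normal to the layers, continuity requires the same specific discharge q through every layer.
Σ(b_i/K_i) = 10.7/0.307 + 6.15/0.164 = 72.35 d.
q = Δh / Σ(b_i/K_i) = 9.92 / 72.35 = 0.1371 m/day.
In each layer the seepage velocity is v_i = q/n_i, so the layer transit time is t_i = b_i·n_i / q:
  layer 1 (silty sand): t_1 = 10.7 × 0.13 / 0.1371 = 10.15 d
  layer 2 (silt): t_2 = 6.15 × 0.06 / 0.1371 = 2.691 d
Total t = Σ t_i = 12.84 days.

12.8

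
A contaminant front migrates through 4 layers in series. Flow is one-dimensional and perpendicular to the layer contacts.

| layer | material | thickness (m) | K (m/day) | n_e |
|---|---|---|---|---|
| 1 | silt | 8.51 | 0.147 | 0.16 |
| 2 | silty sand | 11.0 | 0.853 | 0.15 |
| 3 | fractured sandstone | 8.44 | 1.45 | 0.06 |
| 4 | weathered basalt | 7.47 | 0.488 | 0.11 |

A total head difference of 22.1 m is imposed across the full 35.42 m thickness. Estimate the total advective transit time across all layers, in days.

18.0

With flow normal to the layers, continuity requires the same specific discharge q through every layer.
Σ(b_i/K_i) = 8.51/0.147 + 11.0/0.853 + 8.44/1.45 + 7.47/0.488 = 91.91 d.
q = Δh / Σ(b_i/K_i) = 22.1 / 91.91 = 0.2404 m/day.
In each layer the seepage velocity is v_i = q/n_i, so the layer transit time is t_i = b_i·n_i / q:
  layer 1 (silt): t_1 = 8.51 × 0.16 / 0.2404 = 5.663 d
  layer 2 (silty sand): t_2 = 11.0 × 0.15 / 0.2404 = 6.862 d
  layer 3 (fractured sandstone): t_3 = 8.44 × 0.06 / 0.2404 = 2.106 d
  layer 4 (weathered basalt): t_4 = 7.47 × 0.11 / 0.2404 = 3.417 d
Total t = Σ t_i = 18.05 days.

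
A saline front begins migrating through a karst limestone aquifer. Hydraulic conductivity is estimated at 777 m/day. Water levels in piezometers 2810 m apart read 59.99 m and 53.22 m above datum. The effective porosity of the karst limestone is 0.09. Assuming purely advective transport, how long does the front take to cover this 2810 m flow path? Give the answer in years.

0.370

Hydraulic gradient i = (59.99 − 53.22) / 2810 = 6.77 / 2810 = 0.002409.
Darcy flux q = K · i = 777.0 × 0.002409 = 1.872 m/day.
Seepage velocity v = q / n_e = 1.872 / 0.09 = 20.80 m/day.
Travel time t = L / v = 2810 / 20.80 = 135.1 days = 0.3699 years.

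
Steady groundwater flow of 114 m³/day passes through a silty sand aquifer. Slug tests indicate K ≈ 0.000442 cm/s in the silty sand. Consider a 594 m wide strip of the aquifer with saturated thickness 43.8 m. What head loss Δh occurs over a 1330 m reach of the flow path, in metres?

Convert K: 0.000442 cm/s × 864 = 0.3819 m/day.
Cross-sectional area A = 594 × 43.8 = 26017 m².
From Q = K·A·i, i = Q / (K·A) = 114 / (0.3819 × 26017) = 0.01147.
Head loss Δh = i · L = 0.01147 × 1330 = 15.26 m.

15.3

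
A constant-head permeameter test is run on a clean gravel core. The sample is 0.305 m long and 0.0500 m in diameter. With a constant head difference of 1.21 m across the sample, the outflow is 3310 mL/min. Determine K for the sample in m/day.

Cross-sectional area A = π·(d/2)² = π × (0.0500/2)² = 0.001963 m².
Convert discharge: 3310 mL/min = 5.517e-05 m³/s.
Darcy's law rearranged: K = Q·L / (A·Δh) = 5.517e-05 × 0.305 / (0.001963 × 1.21) = 0.007082 m/s = 611.9 m/day.

612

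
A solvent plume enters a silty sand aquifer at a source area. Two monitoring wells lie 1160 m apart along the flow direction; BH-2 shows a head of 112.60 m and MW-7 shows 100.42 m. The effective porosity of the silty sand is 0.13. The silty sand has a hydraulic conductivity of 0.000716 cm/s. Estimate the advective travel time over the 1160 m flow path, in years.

63.6

Convert K: 0.000716 cm/s × 864 = 0.6186 m/day.
Hydraulic gradient i = (112.60 − 100.42) / 1160 = 12.18 / 1160 = 0.01050.
Darcy flux q = K · i = 0.6186 × 0.01050 = 0.006496 m/day.
Seepage velocity v = q / n_e = 0.006496 / 0.13 = 0.04997 m/day.
Travel time t = L / v = 1160 / 0.04997 = 23216 days = 63.56 years.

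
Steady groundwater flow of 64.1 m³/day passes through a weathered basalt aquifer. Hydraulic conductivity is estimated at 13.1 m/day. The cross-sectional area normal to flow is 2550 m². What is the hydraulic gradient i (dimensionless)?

From Q = K·A·i, i = Q / (K·A) = 64.1 / (13.10 × 2550) = 0.001919.

0.00192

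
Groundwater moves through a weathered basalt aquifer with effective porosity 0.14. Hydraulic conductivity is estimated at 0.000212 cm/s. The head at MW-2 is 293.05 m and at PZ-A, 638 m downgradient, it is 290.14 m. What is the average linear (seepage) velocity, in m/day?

0.00597

Convert K: 0.000212 cm/s × 864 = 0.1832 m/day.
Hydraulic gradient i = (293.05 − 290.14) / 638 = 2.91 / 638 = 0.004561.
Darcy flux q = K · i = 0.1832 × 0.004561 = 0.0008355 m/day.
Seepage velocity v = q / n_e = 0.0008355 / 0.14 = 0.005968 m/day.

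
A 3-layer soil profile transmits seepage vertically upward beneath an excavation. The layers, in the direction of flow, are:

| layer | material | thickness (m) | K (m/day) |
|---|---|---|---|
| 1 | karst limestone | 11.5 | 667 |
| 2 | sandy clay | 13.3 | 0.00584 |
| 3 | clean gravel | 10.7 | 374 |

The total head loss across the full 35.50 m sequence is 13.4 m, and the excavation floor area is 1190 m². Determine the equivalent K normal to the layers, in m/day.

0.0156

Flow is perpendicular to layering, so the layers act in series and the equivalent K is the thickness-weighted harmonic mean.
Total thickness L = 11.5 + 13.3 + 10.7 = 35.50 m.
Σ(b_i/K_i) = 11.5/667 + 13.3/0.00584 + 10.7/374 = 2277 d.
K_eq = L / Σ(b_i/K_i) = 35.50 / 2277 = 0.01559 m/day.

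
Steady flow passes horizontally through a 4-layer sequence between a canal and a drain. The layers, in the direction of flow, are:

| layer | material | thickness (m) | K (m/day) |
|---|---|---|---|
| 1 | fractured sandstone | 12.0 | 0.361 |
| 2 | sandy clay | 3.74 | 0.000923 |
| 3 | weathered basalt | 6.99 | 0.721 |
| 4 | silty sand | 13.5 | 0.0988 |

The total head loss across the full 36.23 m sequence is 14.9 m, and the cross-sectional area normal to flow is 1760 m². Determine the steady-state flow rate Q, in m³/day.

Flow is perpendicular to layering, so the layers act in series and the equivalent K is the thickness-weighted harmonic mean.
Total thickness L = 12.0 + 3.74 + 6.99 + 13.5 = 36.23 m.
Σ(b_i/K_i) = 12.0/0.361 + 3.74/0.000923 + 6.99/0.721 + 13.5/0.0988 = 4232 d.
K_eq = L / Σ(b_i/K_i) = 36.23 / 4232 = 0.008562 m/day.
Q = K_eq · A · (Δh/L) = 0.008562 × 1760 × (14.9/36.23) = 6.197 m³/day.

6.20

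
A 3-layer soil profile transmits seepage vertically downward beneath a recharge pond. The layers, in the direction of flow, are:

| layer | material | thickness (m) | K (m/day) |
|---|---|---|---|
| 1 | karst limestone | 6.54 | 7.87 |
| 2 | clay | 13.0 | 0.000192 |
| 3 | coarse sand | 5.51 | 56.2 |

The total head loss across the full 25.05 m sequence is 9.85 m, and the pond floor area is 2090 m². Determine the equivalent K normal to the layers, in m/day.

Flow is perpendicular to layering, so the layers act in series and the equivalent K is the thickness-weighted harmonic mean.
Total thickness L = 6.54 + 13.0 + 5.51 = 25.05 m.
Σ(b_i/K_i) = 6.54/7.87 + 13.0/0.000192 + 5.51/56.2 = 67709 d.
K_eq = L / Σ(b_i/K_i) = 25.05 / 67709 = 0.0003700 m/day.

0.000370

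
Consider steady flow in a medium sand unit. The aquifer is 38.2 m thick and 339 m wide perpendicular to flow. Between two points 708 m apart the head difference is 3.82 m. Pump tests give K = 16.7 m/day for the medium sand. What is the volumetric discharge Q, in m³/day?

Cross-sectional area A = 339 × 38.2 = 12950 m².
Hydraulic gradient i = Δh / L = 3.82 / 708 = 0.005395.
Darcy's law: Q = K · A · i = 16.70 × 12950 × 0.005395 = 1167 m³/day.

1170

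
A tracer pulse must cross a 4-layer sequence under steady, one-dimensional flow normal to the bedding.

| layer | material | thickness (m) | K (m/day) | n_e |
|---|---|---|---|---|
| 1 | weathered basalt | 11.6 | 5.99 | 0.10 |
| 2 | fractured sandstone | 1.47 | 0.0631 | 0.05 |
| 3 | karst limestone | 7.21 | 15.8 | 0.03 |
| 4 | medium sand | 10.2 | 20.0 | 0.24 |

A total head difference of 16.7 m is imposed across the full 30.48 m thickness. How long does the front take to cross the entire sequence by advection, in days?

With flow normal to the layers, continuity requires the same specific discharge q through every layer.
Σ(b_i/K_i) = 11.6/5.99 + 1.47/0.0631 + 7.21/15.8 + 10.2/20.0 = 26.20 d.
q = Δh / Σ(b_i/K_i) = 16.7 / 26.20 = 0.6374 m/day.
In each layer the seepage velocity is v_i = q/n_i, so the layer transit time is t_i = b_i·n_i / q:
  layer 1 (weathered basalt): t_1 = 11.6 × 0.10 / 0.6374 = 1.820 d
  layer 2 (fractured sandstone): t_2 = 1.47 × 0.05 / 0.6374 = 0.1153 d
  layer 3 (karst limestone): t_3 = 7.21 × 0.03 / 0.6374 = 0.3393 d
  layer 4 (medium sand): t_4 = 10.2 × 0.24 / 0.6374 = 3.840 d
Total t = Σ t_i = 6.115 days.

6.11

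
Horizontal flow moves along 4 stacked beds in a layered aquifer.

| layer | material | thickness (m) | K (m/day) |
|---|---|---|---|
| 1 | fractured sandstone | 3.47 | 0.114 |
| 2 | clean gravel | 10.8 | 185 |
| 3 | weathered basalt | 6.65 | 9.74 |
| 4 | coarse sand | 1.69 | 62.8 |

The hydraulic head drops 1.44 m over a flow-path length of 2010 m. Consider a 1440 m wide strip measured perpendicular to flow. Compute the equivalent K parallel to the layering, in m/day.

95.9

Flow is parallel to layering, so each bed carries its own Darcy discharge and the transmissivities add.
Σ(K_i·b_i) = 0.114×3.47 + 185×10.8 + 9.74×6.65 + 62.8×1.69 = 2169 m²/day.
Total thickness b = 22.61 m, so K_eq = Σ(K_i·b_i)/b = 95.94 m/day.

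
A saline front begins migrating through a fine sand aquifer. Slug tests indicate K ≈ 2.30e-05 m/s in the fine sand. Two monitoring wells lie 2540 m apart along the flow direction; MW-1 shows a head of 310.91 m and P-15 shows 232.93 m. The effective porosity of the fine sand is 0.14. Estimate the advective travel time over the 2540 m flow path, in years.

Convert K: 2.30e-05 m/s × 86400 = 1.987 m/day.
Hydraulic gradient i = (310.91 − 232.93) / 2540 = 77.98 / 2540 = 0.03070.
Darcy flux q = K · i = 1.987 × 0.03070 = 0.06101 m/day.
Seepage velocity v = q / n_e = 0.06101 / 0.14 = 0.4358 m/day.
Travel time t = L / v = 2540 / 0.4358 = 5829 days = 15.96 years.

16.0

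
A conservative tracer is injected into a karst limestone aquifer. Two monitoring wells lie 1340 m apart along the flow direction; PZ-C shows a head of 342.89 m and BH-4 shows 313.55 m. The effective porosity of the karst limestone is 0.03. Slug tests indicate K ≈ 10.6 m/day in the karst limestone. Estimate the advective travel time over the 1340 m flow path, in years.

0.474

Hydraulic gradient i = (342.89 − 313.55) / 1340 = 29.34 / 1340 = 0.02190.
Darcy flux q = K · i = 10.60 × 0.02190 = 0.2321 m/day.
Seepage velocity v = q / n_e = 0.2321 / 0.03 = 7.736 m/day.
Travel time t = L / v = 1340 / 7.736 = 173.2 days = 0.4742 years.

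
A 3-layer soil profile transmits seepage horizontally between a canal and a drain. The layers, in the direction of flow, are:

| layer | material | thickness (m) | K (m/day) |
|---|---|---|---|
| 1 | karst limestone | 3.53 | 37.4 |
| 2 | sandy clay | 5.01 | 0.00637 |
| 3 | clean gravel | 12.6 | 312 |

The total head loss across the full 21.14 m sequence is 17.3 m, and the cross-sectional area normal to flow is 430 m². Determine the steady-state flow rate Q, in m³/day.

9.46

Flow is perpendicular to layering, so the layers act in series and the equivalent K is the thickness-weighted harmonic mean.
Total thickness L = 3.53 + 5.01 + 12.6 = 21.14 m.
Σ(b_i/K_i) = 3.53/37.4 + 5.01/0.00637 + 12.6/312 = 786.6 d.
K_eq = L / Σ(b_i/K_i) = 21.14 / 786.6 = 0.02687 m/day.
Q = K_eq · A · (Δh/L) = 0.02687 × 430 × (17.3/21.14) = 9.457 m³/day.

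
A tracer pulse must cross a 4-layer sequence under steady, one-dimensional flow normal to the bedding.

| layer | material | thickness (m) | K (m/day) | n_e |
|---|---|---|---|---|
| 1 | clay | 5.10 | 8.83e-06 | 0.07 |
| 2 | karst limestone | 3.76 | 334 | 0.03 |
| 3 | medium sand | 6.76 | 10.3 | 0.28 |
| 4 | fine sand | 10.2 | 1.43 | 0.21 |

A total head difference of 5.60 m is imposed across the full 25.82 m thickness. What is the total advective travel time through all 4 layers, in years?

With flow normal to the layers, continuity requires the same specific discharge q through every layer.
Σ(b_i/K_i) = 5.10/8.83e-06 + 3.76/334 + 6.76/10.3 + 10.2/1.43 = 5.776e+05 d.
q = Δh / Σ(b_i/K_i) = 5.60 / 5.776e+05 = 9.696e-06 m/day.
In each layer the seepage velocity is v_i = q/n_i, so the layer transit time is t_i = b_i·n_i / q:
  layer 1 (clay): t_1 = 5.10 × 0.07 / 9.696e-06 = 36821 d
  layer 2 (karst limestone): t_2 = 3.76 × 0.03 / 9.696e-06 = 11634 d
  layer 3 (medium sand): t_3 = 6.76 × 0.28 / 9.696e-06 = 1.952e+05 d
  layer 4 (fine sand): t_4 = 10.2 × 0.21 / 9.696e-06 = 2.209e+05 d
Total t = Σ t_i = 4.646e+05 days = 1272 years.

1270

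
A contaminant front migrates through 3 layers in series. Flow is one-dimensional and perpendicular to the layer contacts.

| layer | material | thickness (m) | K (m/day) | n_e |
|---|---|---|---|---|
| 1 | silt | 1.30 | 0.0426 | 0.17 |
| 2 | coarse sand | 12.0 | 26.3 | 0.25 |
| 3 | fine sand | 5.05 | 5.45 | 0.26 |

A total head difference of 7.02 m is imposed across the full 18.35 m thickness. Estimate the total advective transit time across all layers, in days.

20.6

With flow normal to the layers, continuity requires the same specific discharge q through every layer.
Σ(b_i/K_i) = 1.30/0.0426 + 12.0/26.3 + 5.05/5.45 = 31.90 d.
q = Δh / Σ(b_i/K_i) = 7.02 / 31.90 = 0.2201 m/day.
In each layer the seepage velocity is v_i = q/n_i, so the layer transit time is t_i = b_i·n_i / q:
  layer 1 (silt): t_1 = 1.30 × 0.17 / 0.2201 = 1.004 d
  layer 2 (coarse sand): t_2 = 12.0 × 0.25 / 0.2201 = 13.63 d
  layer 3 (fine sand): t_3 = 5.05 × 0.26 / 0.2201 = 5.966 d
Total t = Σ t_i = 20.60 days.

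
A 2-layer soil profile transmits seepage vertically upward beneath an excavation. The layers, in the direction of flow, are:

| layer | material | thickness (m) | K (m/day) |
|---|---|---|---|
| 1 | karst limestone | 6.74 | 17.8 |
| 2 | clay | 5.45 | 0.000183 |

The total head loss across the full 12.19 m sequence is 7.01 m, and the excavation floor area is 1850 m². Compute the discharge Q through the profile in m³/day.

Flow is perpendicular to layering, so the layers act in series and the equivalent K is the thickness-weighted harmonic mean.
Total thickness L = 6.74 + 5.45 = 12.19 m.
Σ(b_i/K_i) = 6.74/17.8 + 5.45/0.000183 = 29782 d.
K_eq = L / Σ(b_i/K_i) = 12.19 / 29782 = 0.0004093 m/day.
Q = K_eq · A · (Δh/L) = 0.0004093 × 1850 × (7.01/12.19) = 0.4355 m³/day.

0.435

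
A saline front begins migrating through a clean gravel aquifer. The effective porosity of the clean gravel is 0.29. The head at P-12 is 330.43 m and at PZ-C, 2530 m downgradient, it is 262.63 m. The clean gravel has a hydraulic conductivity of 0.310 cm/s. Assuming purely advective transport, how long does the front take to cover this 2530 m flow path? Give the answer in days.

102

Convert K: 0.310 cm/s × 864 = 267.8 m/day.
Hydraulic gradient i = (330.43 − 262.63) / 2530 = 67.8 / 2530 = 0.02680.
Darcy flux q = K · i = 267.8 × 0.02680 = 7.178 m/day.
Seepage velocity v = q / n_e = 7.178 / 0.29 = 24.75 m/day.
Travel time t = L / v = 2530 / 24.75 = 102.2 days.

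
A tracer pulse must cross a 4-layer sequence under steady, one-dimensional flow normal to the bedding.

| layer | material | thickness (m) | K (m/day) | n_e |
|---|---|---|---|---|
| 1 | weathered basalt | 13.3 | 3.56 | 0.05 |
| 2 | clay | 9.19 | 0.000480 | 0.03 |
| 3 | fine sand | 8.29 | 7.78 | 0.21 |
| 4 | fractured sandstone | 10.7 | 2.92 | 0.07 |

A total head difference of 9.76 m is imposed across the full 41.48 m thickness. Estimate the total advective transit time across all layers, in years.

With flow normal to the layers, continuity requires the same specific discharge q through every layer.
Σ(b_i/K_i) = 13.3/3.56 + 9.19/0.000480 + 8.29/7.78 + 10.7/2.92 = 19154 d.
q = Δh / Σ(b_i/K_i) = 9.76 / 19154 = 0.0005095 m/day.
In each layer the seepage velocity is v_i = q/n_i, so the layer transit time is t_i = b_i·n_i / q:
  layer 1 (weathered basalt): t_1 = 13.3 × 0.05 / 0.0005095 = 1305 d
  layer 2 (clay): t_2 = 9.19 × 0.03 / 0.0005095 = 541.1 d
  layer 3 (fine sand): t_3 = 8.29 × 0.21 / 0.0005095 = 3417 d
  layer 4 (fractured sandstone): t_4 = 10.7 × 0.07 / 0.0005095 = 1470 d
Total t = Σ t_i = 6733 days = 18.43 years.

18.4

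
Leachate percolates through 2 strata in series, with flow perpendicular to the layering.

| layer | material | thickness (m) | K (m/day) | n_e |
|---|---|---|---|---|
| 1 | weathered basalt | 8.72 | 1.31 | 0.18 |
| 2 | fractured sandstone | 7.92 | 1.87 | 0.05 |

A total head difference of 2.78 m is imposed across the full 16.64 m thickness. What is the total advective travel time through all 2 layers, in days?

7.70

With flow normal to the layers, continuity requires the same specific discharge q through every layer.
Σ(b_i/K_i) = 8.72/1.31 + 7.92/1.87 = 10.89 d.
q = Δh / Σ(b_i/K_i) = 2.78 / 10.89 = 0.2552 m/day.
In each layer the seepage velocity is v_i = q/n_i, so the layer transit time is t_i = b_i·n_i / q:
  layer 1 (weathered basalt): t_1 = 8.72 × 0.18 / 0.2552 = 6.150 d
  layer 2 (fractured sandstone): t_2 = 7.92 × 0.05 / 0.2552 = 1.551 d
Total t = Σ t_i = 7.701 days.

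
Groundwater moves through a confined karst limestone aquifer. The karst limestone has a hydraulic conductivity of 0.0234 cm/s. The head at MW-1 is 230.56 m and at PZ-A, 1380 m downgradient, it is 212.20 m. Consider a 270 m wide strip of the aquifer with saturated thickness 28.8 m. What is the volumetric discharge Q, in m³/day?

2090

Convert K: 0.0234 cm/s × 864 = 20.22 m/day.
Cross-sectional area A = 270 × 28.8 = 7776 m².
Hydraulic gradient i = (230.56 − 212.20) / 1380 = 18.36 / 1380 = 0.01330.
Darcy's law: Q = K · A · i = 20.22 × 7776 × 0.01330 = 2092 m³/day.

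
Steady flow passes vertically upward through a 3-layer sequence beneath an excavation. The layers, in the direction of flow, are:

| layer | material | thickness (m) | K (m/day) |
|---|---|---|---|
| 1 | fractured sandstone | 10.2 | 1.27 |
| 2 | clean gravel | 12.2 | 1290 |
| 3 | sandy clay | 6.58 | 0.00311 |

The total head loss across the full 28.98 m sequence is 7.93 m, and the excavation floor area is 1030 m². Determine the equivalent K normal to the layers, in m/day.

Flow is perpendicular to layering, so the layers act in series and the equivalent K is the thickness-weighted harmonic mean.
Total thickness L = 10.2 + 12.2 + 6.58 = 28.98 m.
Σ(b_i/K_i) = 10.2/1.27 + 12.2/1290 + 6.58/0.00311 = 2124 d.
K_eq = L / Σ(b_i/K_i) = 28.98 / 2124 = 0.01365 m/day.

0.0136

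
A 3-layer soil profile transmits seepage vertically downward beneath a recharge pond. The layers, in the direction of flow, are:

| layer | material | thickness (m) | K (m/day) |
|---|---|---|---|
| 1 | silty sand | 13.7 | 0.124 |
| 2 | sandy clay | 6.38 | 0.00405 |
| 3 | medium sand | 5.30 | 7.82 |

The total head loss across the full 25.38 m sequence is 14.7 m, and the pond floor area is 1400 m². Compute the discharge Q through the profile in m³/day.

Flow is perpendicular to layering, so the layers act in series and the equivalent K is the thickness-weighted harmonic mean.
Total thickness L = 13.7 + 6.38 + 5.30 = 25.38 m.
Σ(b_i/K_i) = 13.7/0.124 + 6.38/0.00405 + 5.30/7.82 = 1686 d.
K_eq = L / Σ(b_i/K_i) = 25.38 / 1686 = 0.01505 m/day.
Q = K_eq · A · (Δh/L) = 0.01505 × 1400 × (14.7/25.38) = 12.20 m³/day.

12.2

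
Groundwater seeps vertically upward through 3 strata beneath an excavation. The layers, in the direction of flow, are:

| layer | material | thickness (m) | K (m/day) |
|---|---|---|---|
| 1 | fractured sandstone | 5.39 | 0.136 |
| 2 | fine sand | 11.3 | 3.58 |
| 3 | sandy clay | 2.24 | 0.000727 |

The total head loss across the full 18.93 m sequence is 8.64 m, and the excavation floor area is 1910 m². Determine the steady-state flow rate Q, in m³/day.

5.28

Flow is perpendicular to layering, so the layers act in series and the equivalent K is the thickness-weighted harmonic mean.
Total thickness L = 5.39 + 11.3 + 2.24 = 18.93 m.
Σ(b_i/K_i) = 5.39/0.136 + 11.3/3.58 + 2.24/0.000727 = 3124 d.
K_eq = L / Σ(b_i/K_i) = 18.93 / 3124 = 0.006060 m/day.
Q = K_eq · A · (Δh/L) = 0.006060 × 1910 × (8.64/18.93) = 5.283 m³/day.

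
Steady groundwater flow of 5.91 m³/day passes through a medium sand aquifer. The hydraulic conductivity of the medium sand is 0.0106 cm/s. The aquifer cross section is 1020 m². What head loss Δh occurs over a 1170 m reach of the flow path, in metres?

Convert K: 0.0106 cm/s × 864 = 9.158 m/day.
From Q = K·A·i, i = Q / (K·A) = 5.91 / (9.158 × 1020) = 0.0006327.
Head loss Δh = i · L = 0.0006327 × 1170 = 0.7402 m.

0.740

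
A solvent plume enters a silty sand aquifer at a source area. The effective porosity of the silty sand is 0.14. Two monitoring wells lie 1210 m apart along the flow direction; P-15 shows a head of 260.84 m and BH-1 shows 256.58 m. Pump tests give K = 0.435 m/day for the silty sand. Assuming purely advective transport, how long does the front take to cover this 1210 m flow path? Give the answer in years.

Hydraulic gradient i = (260.84 − 256.58) / 1210 = 4.26 / 1210 = 0.003521.
Darcy flux q = K · i = 0.4350 × 0.003521 = 0.001531 m/day.
Seepage velocity v = q / n_e = 0.001531 / 0.14 = 0.01094 m/day.
Travel time t = L / v = 1210 / 0.01094 = 1.106e+05 days = 302.8 years.

303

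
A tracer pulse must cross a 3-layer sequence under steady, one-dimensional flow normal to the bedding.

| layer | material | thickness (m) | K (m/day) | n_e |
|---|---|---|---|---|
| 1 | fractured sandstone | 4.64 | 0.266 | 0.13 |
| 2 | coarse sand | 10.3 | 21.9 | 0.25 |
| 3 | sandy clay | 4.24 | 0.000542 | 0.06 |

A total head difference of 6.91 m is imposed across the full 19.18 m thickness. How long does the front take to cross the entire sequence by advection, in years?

With flow normal to the layers, continuity requires the same specific discharge q through every layer.
Σ(b_i/K_i) = 4.64/0.266 + 10.3/21.9 + 4.24/0.000542 = 7841 d.
q = Δh / Σ(b_i/K_i) = 6.91 / 7841 = 0.0008813 m/day.
In each layer the seepage velocity is v_i = q/n_i, so the layer transit time is t_i = b_i·n_i / q:
  layer 1 (fractured sandstone): t_1 = 4.64 × 0.13 / 0.0008813 = 684.5 d
  layer 2 (coarse sand): t_2 = 10.3 × 0.25 / 0.0008813 = 2922 d
  layer 3 (sandy clay): t_3 = 4.24 × 0.06 / 0.0008813 = 288.7 d
Total t = Σ t_i = 3895 days = 10.66 years.

10.7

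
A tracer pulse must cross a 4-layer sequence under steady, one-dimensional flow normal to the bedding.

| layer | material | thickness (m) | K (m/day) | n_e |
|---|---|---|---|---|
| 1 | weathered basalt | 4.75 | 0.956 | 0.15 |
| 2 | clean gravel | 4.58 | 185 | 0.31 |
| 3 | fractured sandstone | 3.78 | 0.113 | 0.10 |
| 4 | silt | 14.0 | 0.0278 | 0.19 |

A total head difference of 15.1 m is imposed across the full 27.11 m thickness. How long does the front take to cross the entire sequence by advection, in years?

With flow normal to the layers, continuity requires the same specific discharge q through every layer.
Σ(b_i/K_i) = 4.75/0.956 + 4.58/185 + 3.78/0.113 + 14.0/0.0278 = 542.0 d.
q = Δh / Σ(b_i/K_i) = 15.1 / 542.0 = 0.02786 m/day.
In each layer the seepage velocity is v_i = q/n_i, so the layer transit time is t_i = b_i·n_i / q:
  layer 1 (weathered basalt): t_1 = 4.75 × 0.15 / 0.02786 = 25.58 d
  layer 2 (clean gravel): t_2 = 4.58 × 0.31 / 0.02786 = 50.97 d
  layer 3 (fractured sandstone): t_3 = 3.78 × 0.10 / 0.02786 = 13.57 d
  layer 4 (silt): t_4 = 14.0 × 0.19 / 0.02786 = 95.49 d
Total t = Σ t_i = 185.6 days = 0.5081 years.

0.508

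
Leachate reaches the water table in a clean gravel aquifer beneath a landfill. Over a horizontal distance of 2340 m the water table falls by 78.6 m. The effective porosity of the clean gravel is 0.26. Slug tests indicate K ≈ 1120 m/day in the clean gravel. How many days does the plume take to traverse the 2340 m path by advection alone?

16.2

Hydraulic gradient i = Δh / L = 78.6 / 2340 = 0.03359.
Darcy flux q = K · i = 1120 × 0.03359 = 37.62 m/day.
Seepage velocity v = q / n_e = 37.62 / 0.26 = 144.7 m/day.
Travel time t = L / v = 2340 / 144.7 = 16.17 days.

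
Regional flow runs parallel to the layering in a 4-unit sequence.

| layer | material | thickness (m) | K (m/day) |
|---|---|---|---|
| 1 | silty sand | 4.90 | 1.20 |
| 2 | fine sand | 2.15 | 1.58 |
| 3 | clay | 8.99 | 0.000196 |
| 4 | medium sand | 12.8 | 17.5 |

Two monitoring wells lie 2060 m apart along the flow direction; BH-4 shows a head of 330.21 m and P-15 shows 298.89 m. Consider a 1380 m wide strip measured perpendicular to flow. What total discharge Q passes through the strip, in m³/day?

Flow is parallel to layering, so each bed carries its own Darcy discharge and the transmissivities add.
Σ(K_i·b_i) = 1.20×4.90 + 1.58×2.15 + 0.000196×8.99 + 17.5×12.8 = 233.3 m²/day.
Hydraulic gradient i = (330.21 − 298.89) / 2060 = 31.32 / 2060 = 0.01520.
Q = Σ(K_i·b_i) · W · i = 233.3 × 1380 × 0.01520 = 4895 m³/day.

4890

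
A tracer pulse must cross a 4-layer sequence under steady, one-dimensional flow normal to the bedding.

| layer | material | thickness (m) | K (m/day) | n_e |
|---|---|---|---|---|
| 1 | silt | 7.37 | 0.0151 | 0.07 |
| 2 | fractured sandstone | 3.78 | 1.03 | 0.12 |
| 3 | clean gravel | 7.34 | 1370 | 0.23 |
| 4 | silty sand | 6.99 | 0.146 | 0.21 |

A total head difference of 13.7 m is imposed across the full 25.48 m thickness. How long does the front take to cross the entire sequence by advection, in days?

With flow normal to the layers, continuity requires the same specific discharge q through every layer.
Σ(b_i/K_i) = 7.37/0.0151 + 3.78/1.03 + 7.34/1370 + 6.99/0.146 = 539.6 d.
q = Δh / Σ(b_i/K_i) = 13.7 / 539.6 = 0.02539 m/day.
In each layer the seepage velocity is v_i = q/n_i, so the layer transit time is t_i = b_i·n_i / q:
  layer 1 (silt): t_1 = 7.37 × 0.07 / 0.02539 = 20.32 d
  layer 2 (fractured sandstone): t_2 = 3.78 × 0.12 / 0.02539 = 17.87 d
  layer 3 (clean gravel): t_3 = 7.34 × 0.23 / 0.02539 = 66.50 d
  layer 4 (silty sand): t_4 = 6.99 × 0.21 / 0.02539 = 57.82 d
Total t = Σ t_i = 162.5 days.

163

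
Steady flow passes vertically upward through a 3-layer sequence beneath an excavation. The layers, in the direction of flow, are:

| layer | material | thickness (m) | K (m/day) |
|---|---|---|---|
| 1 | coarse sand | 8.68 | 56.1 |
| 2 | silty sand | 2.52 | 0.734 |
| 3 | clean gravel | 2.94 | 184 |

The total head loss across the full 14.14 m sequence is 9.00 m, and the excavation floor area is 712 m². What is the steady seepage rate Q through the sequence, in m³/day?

Flow is perpendicular to layering, so the layers act in series and the equivalent K is the thickness-weighted harmonic mean.
Total thickness L = 8.68 + 2.52 + 2.94 = 14.14 m.
Σ(b_i/K_i) = 8.68/56.1 + 2.52/0.734 + 2.94/184 = 3.604 d.
K_eq = L / Σ(b_i/K_i) = 14.14 / 3.604 = 3.923 m/day.
Q = K_eq · A · (Δh/L) = 3.923 × 712 × (9.00/14.14) = 1778 m³/day.

1780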